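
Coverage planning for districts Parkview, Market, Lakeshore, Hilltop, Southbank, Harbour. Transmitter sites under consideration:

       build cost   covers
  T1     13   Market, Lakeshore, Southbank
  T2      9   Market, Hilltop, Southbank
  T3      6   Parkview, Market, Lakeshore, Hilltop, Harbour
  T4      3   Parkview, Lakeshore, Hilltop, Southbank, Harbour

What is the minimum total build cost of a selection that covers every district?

9

T3, T4 cover every district at build cost 6 + 3 = 9.
Any cover uses at least 2 transmitter sites; among all covering selections none totals below 9.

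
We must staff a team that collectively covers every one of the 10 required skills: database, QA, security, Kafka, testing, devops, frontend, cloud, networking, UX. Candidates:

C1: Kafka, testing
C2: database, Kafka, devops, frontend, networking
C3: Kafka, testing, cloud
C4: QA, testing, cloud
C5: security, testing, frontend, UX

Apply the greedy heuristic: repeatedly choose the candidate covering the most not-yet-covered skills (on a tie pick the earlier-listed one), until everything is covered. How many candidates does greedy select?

Pick 1: C2 covers 5 new skills (database, Kafka, devops, frontend, networking).
Pick 2: C4 covers 3 new skills (QA, testing, cloud).
Pick 3: C5 covers 2 new skills (security, UX).
Greedy uses 3 candidates.

3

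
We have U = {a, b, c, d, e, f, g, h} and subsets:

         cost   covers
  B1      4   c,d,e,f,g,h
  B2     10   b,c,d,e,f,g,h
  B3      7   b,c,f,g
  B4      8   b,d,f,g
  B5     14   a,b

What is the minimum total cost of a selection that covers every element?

B1, B5 cover every element at cost 4 + 14 = 18.
Any cover uses at least 2 sets; among all covering selections none totals below 18.
Greedy by coverage-per-cost would pick B1, B3, B5 for 25 — worse than the optimum 18.

18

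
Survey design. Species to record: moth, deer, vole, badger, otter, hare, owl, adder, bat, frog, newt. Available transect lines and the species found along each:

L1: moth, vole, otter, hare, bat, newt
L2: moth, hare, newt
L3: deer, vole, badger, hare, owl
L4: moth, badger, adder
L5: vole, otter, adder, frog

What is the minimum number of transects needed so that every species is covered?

L1, L3, L5 together cover {moth, deer, vole, badger, otter, hare, owl, adder, bat, frog, newt} — every species.
No 2 of the 5 transects cover everything (all 10 pairs fall short), so 3 is minimum.

3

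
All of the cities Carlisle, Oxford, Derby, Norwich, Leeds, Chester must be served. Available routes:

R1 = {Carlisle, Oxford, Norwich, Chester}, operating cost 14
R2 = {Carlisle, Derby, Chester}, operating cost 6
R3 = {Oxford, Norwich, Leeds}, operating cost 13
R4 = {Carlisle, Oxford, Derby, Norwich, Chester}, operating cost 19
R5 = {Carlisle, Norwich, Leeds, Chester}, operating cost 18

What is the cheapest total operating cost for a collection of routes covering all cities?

19

R2, R3 cover every city at operating cost 6 + 13 = 19.
Any cover uses at least 2 routes; among all covering selections none totals below 19.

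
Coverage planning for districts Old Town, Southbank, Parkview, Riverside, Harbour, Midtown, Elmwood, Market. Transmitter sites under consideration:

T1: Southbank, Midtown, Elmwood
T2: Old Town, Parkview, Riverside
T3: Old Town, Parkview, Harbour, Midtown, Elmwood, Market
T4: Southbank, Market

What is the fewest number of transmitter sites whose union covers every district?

T1, T2, T3 together cover {Old Town, Southbank, Parkview, Riverside, Harbour, Midtown, Elmwood, Market} — every district.
No 2 of the 4 transmitter sites cover everything (all 6 pairs fall short), so 3 is minimum.

3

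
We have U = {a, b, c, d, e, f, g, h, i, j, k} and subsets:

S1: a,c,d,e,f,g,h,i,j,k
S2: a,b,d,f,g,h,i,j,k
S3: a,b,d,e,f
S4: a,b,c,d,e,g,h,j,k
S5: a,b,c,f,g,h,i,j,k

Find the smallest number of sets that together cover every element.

S1, S2 together cover {a, b, c, d, e, f, g, h, i, j, k} — every element.
No single set contains all 11 elements, so 2 is optimal.

2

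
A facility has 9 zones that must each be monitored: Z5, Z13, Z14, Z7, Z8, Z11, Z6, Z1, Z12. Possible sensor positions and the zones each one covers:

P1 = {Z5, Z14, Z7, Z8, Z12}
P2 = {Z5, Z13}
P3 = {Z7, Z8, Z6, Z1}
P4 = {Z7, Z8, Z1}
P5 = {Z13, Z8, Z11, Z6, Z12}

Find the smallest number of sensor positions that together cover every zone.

3

P1, P3, P5 together cover {Z5, Z13, Z14, Z7, Z8, Z11, Z6, Z1, Z12} — every zone.
No 2 of the 5 sensor positions cover everything (all 10 pairs fall short), so 3 is minimum.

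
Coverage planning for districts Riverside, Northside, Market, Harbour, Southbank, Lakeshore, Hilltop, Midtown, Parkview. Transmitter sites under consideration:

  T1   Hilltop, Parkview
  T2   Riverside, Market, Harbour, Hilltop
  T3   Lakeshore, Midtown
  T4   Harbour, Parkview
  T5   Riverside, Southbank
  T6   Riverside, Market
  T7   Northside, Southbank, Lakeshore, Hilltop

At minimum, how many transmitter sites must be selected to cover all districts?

T1, T2, T3, T7 together cover {Riverside, Northside, Market, Harbour, Southbank, Lakeshore, Hilltop, Midtown, Parkview} — every district.
No 3 of the 7 transmitter sites cover everything (all 35 triples fall short), so 4 is minimum.

4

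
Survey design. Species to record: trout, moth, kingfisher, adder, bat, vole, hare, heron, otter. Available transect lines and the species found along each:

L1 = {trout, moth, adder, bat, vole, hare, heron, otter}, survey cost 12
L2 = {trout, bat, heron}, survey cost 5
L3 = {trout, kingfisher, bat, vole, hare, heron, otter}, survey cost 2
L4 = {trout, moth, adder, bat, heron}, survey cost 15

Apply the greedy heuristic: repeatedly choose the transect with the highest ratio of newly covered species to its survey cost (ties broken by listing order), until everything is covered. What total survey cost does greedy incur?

Pick 1: L3 adds 7 new (trout, kingfisher, bat, vole, hare, heron, otter) at survey cost 2 (ratio 7/2).
Pick 2: L1 adds 2 new (moth, adder) at survey cost 12 (ratio 2/12).
Greedy total survey cost: 2 + 12 = 14.

14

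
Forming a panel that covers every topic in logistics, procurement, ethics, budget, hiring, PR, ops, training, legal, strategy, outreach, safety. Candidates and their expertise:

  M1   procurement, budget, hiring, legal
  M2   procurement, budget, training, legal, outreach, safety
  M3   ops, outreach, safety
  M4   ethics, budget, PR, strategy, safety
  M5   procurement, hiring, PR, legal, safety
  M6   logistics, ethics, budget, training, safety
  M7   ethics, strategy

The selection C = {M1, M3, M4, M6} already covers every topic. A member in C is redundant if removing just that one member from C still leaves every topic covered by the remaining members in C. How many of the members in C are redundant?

Drop M1: procurement, hiring, legal uncovered — not redundant.
Drop M3: ops, outreach uncovered — not redundant.
Drop M4: PR, strategy uncovered — not redundant.
Drop M6: logistics, training uncovered — not redundant.
None of the members in C is redundant.

0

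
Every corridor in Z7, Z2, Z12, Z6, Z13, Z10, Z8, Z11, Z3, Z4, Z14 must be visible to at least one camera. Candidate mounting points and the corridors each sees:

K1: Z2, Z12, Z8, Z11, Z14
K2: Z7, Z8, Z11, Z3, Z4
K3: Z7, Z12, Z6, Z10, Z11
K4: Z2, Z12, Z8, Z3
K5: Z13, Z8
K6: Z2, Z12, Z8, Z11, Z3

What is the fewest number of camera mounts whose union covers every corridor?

K1, K2, K3, K5 together cover {Z7, Z2, Z12, Z6, Z13, Z10, Z8, Z11, Z3, Z4, Z14} — every corridor.
No 3 of the 6 camera mounts cover everything (all 20 triples fall short), so 4 is minimum.

4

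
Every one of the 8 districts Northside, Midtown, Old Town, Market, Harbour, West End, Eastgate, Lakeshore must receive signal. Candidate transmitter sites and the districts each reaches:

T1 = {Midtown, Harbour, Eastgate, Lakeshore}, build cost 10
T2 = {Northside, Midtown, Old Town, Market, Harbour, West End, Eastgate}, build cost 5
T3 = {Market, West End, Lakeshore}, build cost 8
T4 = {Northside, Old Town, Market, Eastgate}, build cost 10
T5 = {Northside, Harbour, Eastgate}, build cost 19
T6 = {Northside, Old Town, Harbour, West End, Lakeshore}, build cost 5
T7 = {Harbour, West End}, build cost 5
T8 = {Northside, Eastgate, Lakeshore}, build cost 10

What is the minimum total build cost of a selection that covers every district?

T2, T6 cover every district at build cost 5 + 5 = 10.
Any cover uses at least 2 transmitter sites; among all covering selections none totals below 10.

10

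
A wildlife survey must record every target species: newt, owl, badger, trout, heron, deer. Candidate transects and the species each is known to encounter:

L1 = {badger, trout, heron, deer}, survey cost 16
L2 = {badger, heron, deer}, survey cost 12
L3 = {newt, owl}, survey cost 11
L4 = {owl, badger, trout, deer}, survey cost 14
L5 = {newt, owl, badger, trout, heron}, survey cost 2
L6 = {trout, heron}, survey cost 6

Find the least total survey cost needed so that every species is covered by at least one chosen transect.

14

L2, L5 cover every species at survey cost 12 + 2 = 14.
Any cover uses at least 2 transects; among all covering selections none totals below 14.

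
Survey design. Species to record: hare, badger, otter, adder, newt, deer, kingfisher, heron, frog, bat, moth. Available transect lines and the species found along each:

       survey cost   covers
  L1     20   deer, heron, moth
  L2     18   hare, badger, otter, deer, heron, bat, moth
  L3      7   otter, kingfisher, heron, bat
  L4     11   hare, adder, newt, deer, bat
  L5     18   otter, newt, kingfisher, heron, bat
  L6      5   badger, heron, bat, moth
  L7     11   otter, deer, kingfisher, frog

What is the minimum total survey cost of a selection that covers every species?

L4, L6, L7 cover every species at survey cost 11 + 5 + 11 = 27.
Any cover uses at least 3 transects; among all covering selections none totals below 27.
Greedy by coverage-per-survey cost would pick L6, L4, L3, L7 for 34 — worse than the optimum 27.

27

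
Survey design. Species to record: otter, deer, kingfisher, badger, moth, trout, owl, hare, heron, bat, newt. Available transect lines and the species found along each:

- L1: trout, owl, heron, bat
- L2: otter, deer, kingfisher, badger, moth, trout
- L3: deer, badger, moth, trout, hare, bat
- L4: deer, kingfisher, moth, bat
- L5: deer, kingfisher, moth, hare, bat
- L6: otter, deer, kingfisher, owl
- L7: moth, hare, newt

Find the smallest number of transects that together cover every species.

L1, L2, L7 together cover {otter, deer, kingfisher, badger, moth, trout, owl, hare, heron, bat, newt} — every species.
No 2 of the 7 transects cover everything (all 21 pairs fall short), so 3 is minimum.

3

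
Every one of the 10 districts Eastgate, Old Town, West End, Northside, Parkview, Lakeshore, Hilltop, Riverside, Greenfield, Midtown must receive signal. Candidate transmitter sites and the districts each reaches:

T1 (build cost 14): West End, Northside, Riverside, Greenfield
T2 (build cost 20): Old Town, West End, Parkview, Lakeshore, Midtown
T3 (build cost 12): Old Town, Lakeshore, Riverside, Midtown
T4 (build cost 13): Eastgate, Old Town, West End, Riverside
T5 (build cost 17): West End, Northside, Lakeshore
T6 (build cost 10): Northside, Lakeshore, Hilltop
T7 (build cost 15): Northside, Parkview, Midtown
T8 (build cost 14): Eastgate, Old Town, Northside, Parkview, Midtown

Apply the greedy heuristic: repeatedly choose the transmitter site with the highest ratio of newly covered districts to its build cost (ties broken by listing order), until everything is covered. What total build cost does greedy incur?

38

Pick 1: T8 adds 5 new (Eastgate, Old Town, Northside, Parkview, Midtown) at build cost 14 (ratio 5/14).
Pick 2: T1 adds 3 new (West End, Riverside, Greenfield) at build cost 14 (ratio 3/14).
Pick 3: T6 adds 2 new (Lakeshore, Hilltop) at build cost 10 (ratio 2/10).
Greedy total build cost: 14 + 14 + 10 = 38.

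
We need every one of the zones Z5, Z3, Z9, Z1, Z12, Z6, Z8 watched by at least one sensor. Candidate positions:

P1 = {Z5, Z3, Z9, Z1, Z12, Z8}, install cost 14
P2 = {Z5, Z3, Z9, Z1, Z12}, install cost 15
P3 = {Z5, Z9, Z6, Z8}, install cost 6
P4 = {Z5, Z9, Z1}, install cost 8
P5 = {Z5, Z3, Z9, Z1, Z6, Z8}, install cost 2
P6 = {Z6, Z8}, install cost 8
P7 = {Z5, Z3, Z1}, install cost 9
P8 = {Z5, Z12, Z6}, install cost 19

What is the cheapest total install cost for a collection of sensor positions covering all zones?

P1, P5 cover every zone at install cost 14 + 2 = 16.
Any cover uses at least 2 sensor positions; among all covering selections none totals below 16.

16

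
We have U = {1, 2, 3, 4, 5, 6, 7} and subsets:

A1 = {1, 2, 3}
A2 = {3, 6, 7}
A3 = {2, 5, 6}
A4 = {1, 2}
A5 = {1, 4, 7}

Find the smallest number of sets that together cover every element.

3

A1, A3, A5 together cover {1, 2, 3, 4, 5, 6, 7} — every element.
No 2 of the 5 sets cover everything (all 10 pairs fall short), so 3 is minimum.
Greedy (largest uncovered first) would take A1, A2, A3, A5 — 4 sets — but 3 suffice.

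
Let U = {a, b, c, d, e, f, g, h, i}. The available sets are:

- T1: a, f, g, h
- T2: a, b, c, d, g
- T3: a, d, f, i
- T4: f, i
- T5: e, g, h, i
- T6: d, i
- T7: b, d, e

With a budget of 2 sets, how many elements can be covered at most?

Choosing T2, T5 covers {a, b, c, d, e, g, h, i} — 8 elements.
No choice of 2 sets does better; here f is left uncovered.

8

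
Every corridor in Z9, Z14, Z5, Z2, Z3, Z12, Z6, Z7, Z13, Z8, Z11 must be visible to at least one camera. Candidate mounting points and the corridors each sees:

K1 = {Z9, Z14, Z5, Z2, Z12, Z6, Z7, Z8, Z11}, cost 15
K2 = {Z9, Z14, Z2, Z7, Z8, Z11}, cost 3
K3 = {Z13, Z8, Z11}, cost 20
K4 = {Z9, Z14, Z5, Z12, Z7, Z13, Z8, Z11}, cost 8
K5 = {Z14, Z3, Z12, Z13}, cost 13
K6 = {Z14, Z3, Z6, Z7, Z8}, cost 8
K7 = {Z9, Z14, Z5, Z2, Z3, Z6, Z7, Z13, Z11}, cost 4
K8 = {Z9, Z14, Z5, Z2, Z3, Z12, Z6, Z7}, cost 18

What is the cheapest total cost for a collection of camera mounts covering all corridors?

12

K4, K7 cover every corridor at cost 8 + 4 = 12.
Any cover uses at least 2 camera mounts; among all covering selections none totals below 12.
Greedy by coverage-per-cost would pick K7, K2, K4 for 15 — worse than the optimum 12.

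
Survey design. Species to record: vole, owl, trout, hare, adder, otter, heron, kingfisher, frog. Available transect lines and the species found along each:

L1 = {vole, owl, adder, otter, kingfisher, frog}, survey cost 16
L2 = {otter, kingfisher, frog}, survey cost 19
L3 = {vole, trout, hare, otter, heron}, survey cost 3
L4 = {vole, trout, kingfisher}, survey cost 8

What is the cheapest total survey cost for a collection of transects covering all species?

L1, L3 cover every species at survey cost 16 + 3 = 19.
Any cover uses at least 2 transects; among all covering selections none totals below 19.

19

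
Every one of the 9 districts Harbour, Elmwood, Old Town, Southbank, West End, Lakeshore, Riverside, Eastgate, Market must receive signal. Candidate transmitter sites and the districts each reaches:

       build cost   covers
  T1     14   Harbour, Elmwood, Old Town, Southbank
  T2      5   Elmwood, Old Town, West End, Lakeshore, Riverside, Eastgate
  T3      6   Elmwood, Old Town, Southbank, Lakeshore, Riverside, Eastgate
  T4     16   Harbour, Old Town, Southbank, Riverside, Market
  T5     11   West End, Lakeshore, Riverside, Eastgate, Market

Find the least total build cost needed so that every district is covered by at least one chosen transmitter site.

T2, T4 cover every district at build cost 5 + 16 = 21.
Any cover uses at least 2 transmitter sites; among all covering selections none totals below 21.

21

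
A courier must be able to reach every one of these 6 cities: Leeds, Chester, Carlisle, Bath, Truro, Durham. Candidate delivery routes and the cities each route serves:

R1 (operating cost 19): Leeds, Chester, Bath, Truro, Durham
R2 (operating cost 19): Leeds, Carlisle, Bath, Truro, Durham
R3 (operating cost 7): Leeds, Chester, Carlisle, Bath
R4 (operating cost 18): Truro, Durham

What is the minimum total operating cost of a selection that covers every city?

R3, R4 cover every city at operating cost 7 + 18 = 25.
Any cover uses at least 2 routes; among all covering selections none totals below 25.

25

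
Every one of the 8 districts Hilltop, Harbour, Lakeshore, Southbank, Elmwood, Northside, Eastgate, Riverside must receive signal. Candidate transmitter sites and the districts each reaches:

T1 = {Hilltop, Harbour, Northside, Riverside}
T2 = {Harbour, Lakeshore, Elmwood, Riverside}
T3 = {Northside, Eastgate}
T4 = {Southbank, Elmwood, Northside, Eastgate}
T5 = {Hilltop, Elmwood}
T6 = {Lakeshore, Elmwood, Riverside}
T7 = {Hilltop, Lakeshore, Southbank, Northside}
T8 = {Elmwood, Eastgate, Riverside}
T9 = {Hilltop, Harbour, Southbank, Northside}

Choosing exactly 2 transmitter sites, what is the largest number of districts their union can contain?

Choosing T1, T4 covers {Hilltop, Harbour, Southbank, Elmwood, Northside, Eastgate, Riverside} — 7 districts.
No choice of 2 transmitter sites does better; here Lakeshore is left uncovered.

7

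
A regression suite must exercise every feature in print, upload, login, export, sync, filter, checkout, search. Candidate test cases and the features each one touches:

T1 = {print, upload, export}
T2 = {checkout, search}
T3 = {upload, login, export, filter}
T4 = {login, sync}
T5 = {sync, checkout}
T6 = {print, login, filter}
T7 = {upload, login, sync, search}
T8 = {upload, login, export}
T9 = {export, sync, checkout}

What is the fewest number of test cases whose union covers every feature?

3

T6, T7, T9 together cover {print, upload, login, export, sync, filter, checkout, search} — every feature.
No 2 of the 9 test cases cover everything (all 36 pairs fall short), so 3 is minimum.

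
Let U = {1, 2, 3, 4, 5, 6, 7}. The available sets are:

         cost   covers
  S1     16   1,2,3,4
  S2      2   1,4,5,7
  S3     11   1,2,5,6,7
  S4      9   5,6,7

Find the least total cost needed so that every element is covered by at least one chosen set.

S1, S4 cover every element at cost 16 + 9 = 25.
Any cover uses at least 2 sets; among all covering selections none totals below 25.

25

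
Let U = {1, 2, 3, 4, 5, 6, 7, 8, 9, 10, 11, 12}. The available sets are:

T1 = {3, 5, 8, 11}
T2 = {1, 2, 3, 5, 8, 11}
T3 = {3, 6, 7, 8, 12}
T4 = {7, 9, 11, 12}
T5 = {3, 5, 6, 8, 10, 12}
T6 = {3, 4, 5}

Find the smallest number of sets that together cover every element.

T2, T4, T5, T6 together cover {1, 2, 3, 4, 5, 6, 7, 8, 9, 10, 11, 12} — every element.
No 3 of the 6 sets cover everything (all 20 triples fall short), so 4 is minimum.
Greedy (largest uncovered first) would take T2, T3, T4, T5, T6 — 5 sets — but 4 suffice.

4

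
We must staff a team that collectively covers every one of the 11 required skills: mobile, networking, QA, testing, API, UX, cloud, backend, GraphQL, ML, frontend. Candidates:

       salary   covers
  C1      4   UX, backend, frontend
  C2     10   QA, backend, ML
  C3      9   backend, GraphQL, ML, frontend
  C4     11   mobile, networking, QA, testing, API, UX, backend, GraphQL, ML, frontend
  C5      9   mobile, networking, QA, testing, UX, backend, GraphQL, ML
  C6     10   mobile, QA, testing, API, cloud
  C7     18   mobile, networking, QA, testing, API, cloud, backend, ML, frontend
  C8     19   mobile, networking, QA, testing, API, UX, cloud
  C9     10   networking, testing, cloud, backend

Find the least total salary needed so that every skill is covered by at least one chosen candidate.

C4, C6 cover every skill at salary 11 + 10 = 21.
Any cover uses at least 2 candidates; among all covering selections none totals below 21.

21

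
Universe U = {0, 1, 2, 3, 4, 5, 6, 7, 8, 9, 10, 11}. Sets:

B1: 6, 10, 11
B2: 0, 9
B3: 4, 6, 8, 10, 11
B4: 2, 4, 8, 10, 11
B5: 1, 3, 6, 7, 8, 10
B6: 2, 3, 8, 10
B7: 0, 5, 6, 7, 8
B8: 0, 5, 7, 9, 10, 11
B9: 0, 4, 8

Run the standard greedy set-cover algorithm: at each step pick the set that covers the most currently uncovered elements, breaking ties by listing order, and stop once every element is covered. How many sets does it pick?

3

Pick 1: B5 covers 6 new elements (1, 3, 6, 7, 8, 10).
Pick 2: B8 covers 4 new elements (0, 5, 9, 11).
Pick 3: B4 covers 2 new elements (2, 4).
Greedy uses 3 sets.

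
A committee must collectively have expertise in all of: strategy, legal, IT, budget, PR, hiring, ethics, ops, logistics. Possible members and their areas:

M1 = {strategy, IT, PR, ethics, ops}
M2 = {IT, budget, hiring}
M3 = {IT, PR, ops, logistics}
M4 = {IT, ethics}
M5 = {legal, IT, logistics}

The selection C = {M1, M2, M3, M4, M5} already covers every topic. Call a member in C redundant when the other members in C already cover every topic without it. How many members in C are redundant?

2

Drop M1: strategy uncovered — not redundant.
Drop M2: budget, hiring uncovered — not redundant.
Drop M3: the rest still cover every topic — redundant.
Drop M4: the rest still cover every topic — redundant.
Drop M5: legal uncovered — not redundant.
2 redundant: M3, M4.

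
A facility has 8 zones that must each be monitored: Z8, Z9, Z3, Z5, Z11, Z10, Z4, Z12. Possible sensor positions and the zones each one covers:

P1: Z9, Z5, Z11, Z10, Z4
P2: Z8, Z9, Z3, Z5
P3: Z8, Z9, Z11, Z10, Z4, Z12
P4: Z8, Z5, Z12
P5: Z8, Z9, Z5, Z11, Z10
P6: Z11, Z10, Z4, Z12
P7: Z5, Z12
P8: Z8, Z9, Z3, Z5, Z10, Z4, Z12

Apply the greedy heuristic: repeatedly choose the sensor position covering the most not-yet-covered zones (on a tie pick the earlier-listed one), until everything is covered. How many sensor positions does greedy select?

Pick 1: P8 covers 7 new zones (Z8, Z9, Z3, Z5, Z10, Z4, Z12).
Pick 2: P1 covers 1 new zones (Z11).
Greedy uses 2 sensor positions.

2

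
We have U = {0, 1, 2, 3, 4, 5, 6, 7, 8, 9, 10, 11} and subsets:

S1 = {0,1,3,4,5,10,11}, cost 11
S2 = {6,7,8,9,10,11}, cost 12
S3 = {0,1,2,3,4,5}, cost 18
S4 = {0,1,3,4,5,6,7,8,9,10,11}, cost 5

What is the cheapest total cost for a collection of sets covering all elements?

S3, S4 cover every element at cost 18 + 5 = 23.
Any cover uses at least 2 sets; among all covering selections none totals below 23.

23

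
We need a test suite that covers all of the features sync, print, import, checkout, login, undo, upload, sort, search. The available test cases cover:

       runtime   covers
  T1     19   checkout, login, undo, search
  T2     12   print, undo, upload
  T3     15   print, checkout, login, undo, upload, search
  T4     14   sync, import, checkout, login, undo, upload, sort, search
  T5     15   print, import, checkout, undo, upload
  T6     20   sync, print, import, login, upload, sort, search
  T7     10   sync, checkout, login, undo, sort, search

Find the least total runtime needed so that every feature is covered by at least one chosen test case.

25

T5, T7 cover every feature at runtime 15 + 10 = 25.
Any cover uses at least 2 test cases; among all covering selections none totals below 25.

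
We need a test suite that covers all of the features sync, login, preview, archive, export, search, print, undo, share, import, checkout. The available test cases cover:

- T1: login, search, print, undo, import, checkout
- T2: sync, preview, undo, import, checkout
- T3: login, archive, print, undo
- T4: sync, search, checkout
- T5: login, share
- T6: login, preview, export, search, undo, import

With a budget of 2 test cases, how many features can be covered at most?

8

Choosing T1, T2 covers {sync, login, preview, search, print, undo, import, checkout} — 8 features.
No choice of 2 test cases does better; here archive, export, share are left uncovered.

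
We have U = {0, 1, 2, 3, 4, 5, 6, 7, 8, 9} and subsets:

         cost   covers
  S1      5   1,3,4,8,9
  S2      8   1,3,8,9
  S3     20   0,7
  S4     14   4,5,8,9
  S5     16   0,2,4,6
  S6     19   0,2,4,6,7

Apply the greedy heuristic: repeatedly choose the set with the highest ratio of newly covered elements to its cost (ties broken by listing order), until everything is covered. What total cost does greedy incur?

38

Pick 1: S1 adds 5 new (1, 3, 4, 8, 9) at cost 5 (ratio 5/5).
Pick 2: S6 adds 4 new (0, 2, 6, 7) at cost 19 (ratio 4/19).
Pick 3: S4 adds 1 new (5) at cost 14 (ratio 1/14).
Greedy total cost: 5 + 19 + 14 = 38.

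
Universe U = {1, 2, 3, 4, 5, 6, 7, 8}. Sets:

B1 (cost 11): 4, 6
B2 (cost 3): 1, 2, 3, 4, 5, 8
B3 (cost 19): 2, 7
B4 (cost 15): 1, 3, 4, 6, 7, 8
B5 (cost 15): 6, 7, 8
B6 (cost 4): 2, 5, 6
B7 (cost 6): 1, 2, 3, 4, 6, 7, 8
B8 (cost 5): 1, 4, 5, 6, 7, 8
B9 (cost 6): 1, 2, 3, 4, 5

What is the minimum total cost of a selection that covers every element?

8

B2, B8 cover every element at cost 3 + 5 = 8.
Any cover uses at least 2 sets; among all covering selections none totals below 8.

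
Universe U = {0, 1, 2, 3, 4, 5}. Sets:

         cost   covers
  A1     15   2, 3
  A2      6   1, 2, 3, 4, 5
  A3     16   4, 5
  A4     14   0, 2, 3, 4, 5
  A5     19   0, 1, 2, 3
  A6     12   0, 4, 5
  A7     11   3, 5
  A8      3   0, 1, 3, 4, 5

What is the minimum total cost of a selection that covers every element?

A2, A8 cover every element at cost 6 + 3 = 9.
Any cover uses at least 2 sets; among all covering selections none totals below 9.

9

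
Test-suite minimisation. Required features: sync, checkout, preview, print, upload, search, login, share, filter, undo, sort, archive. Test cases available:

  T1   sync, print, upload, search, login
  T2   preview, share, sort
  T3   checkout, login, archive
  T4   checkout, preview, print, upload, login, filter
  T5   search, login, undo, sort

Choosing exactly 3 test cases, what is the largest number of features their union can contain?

10

Choosing T1, T2, T3 covers {sync, checkout, preview, print, upload, search, login, share, sort, archive} — 10 features.
No choice of 3 test cases does better; here filter, undo are left uncovered.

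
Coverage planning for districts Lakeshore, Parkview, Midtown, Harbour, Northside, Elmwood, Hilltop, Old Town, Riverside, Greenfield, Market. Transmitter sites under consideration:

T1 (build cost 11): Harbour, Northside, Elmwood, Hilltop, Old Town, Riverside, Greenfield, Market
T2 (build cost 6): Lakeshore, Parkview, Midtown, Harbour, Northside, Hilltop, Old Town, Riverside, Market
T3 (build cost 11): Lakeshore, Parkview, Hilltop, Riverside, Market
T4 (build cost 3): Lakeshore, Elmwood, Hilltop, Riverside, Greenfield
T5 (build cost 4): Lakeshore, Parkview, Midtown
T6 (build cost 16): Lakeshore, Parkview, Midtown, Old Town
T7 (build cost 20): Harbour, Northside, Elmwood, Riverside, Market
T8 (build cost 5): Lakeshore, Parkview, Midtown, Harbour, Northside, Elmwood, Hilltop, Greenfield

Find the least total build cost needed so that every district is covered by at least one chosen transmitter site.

T2, T4 cover every district at build cost 6 + 3 = 9.
Any cover uses at least 2 transmitter sites; among all covering selections none totals below 9.

9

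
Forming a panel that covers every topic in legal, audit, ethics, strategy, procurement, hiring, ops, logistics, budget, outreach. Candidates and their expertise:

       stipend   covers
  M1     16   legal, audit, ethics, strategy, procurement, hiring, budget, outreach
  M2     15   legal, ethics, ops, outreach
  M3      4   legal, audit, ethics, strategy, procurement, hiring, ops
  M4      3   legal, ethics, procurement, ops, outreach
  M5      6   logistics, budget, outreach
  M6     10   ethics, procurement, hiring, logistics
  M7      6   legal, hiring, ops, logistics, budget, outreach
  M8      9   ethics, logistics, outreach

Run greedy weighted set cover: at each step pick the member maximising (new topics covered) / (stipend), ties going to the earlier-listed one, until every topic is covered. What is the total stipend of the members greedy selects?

Pick 1: M3 adds 7 new (legal, audit, ethics, strategy, procurement, hiring, ops) at stipend 4 (ratio 7/4).
Pick 2: M5 adds 3 new (logistics, budget, outreach) at stipend 6 (ratio 3/6).
Greedy total stipend: 4 + 6 = 10.

10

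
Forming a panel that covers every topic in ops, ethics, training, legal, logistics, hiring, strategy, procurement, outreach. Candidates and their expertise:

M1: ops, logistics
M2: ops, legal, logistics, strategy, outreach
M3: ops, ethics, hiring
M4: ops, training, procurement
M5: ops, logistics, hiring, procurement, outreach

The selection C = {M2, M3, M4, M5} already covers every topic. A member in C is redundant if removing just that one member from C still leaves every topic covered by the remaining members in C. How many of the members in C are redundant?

1

Drop M2: legal, strategy uncovered — not redundant.
Drop M3: ethics uncovered — not redundant.
Drop M4: training uncovered — not redundant.
Drop M5: the rest still cover every topic — redundant.
1 redundant: M5.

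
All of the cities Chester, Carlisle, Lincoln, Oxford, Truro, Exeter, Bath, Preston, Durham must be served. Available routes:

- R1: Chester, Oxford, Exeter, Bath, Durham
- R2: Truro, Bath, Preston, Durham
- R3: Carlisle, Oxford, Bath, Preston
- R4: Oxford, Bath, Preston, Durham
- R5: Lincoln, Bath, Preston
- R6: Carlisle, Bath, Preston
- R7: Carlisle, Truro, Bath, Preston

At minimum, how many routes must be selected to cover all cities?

R1, R5, R7 together cover {Chester, Carlisle, Lincoln, Oxford, Truro, Exeter, Bath, Preston, Durham} — every city.
No 2 of the 7 routes cover everything (all 21 pairs fall short), so 3 is minimum.

3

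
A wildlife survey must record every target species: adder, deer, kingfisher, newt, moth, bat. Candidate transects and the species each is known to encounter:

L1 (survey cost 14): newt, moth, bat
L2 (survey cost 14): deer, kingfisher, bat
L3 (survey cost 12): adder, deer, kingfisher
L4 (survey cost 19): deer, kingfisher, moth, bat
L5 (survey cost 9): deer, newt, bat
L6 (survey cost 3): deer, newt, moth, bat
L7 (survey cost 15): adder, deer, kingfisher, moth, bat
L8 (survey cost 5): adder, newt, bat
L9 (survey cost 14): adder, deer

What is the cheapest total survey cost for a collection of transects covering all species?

L3, L6 cover every species at survey cost 12 + 3 = 15.
Any cover uses at least 2 transects; among all covering selections none totals below 15.
Greedy by coverage-per-survey cost would pick L6, L8, L3 for 20 — worse than the optimum 15.

15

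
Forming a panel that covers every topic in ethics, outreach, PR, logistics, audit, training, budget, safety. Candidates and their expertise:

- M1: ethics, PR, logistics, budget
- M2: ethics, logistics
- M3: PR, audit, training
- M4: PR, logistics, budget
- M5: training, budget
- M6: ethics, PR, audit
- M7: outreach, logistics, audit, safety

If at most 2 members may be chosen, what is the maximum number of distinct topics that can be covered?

7

Choosing M1, M7 covers {ethics, outreach, PR, logistics, audit, budget, safety} — 7 topics.
No choice of 2 members does better; here training is left uncovered.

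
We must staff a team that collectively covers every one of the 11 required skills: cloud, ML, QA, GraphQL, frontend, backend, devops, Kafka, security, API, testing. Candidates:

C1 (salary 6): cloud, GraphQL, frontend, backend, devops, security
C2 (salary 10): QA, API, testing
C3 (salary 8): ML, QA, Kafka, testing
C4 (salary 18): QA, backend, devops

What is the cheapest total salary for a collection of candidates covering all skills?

24

C1, C2, C3 cover every skill at salary 6 + 10 + 8 = 24.
Any cover uses at least 3 candidates; among all covering selections none totals below 24.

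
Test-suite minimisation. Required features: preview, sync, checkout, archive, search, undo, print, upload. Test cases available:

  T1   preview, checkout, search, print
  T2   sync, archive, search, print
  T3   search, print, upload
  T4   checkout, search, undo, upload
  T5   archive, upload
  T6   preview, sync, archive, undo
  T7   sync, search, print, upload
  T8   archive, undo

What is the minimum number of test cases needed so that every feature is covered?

T1, T2, T4 together cover {preview, sync, checkout, archive, search, undo, print, upload} — every feature.
No 2 of the 8 test cases cover everything (all 28 pairs fall short), so 3 is minimum.

3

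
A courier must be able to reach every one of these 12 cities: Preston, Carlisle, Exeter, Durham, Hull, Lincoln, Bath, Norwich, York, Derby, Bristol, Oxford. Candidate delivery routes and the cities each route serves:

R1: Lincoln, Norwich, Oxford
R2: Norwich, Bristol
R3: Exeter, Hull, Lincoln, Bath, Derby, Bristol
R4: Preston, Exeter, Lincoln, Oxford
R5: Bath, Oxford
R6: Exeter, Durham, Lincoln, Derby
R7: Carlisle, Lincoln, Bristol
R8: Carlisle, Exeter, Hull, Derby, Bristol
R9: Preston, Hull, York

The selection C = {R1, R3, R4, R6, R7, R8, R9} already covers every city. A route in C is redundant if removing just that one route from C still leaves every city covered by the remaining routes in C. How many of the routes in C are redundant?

3

Drop R1: Norwich uncovered — not redundant.
Drop R3: Bath uncovered — not redundant.
Drop R4: the rest still cover every city — redundant.
Drop R6: Durham uncovered — not redundant.
Drop R7: the rest still cover every city — redundant.
Drop R8: the rest still cover every city — redundant.
Drop R9: York uncovered — not redundant.
3 redundant: R4, R7, R8.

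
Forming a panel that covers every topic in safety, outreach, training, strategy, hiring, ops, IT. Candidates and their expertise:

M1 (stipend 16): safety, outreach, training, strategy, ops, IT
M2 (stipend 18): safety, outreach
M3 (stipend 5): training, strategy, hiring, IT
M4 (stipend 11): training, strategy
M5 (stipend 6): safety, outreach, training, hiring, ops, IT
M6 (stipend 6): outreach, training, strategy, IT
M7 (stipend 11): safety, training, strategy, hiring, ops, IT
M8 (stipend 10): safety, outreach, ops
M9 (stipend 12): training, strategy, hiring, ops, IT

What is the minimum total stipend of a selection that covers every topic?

M3, M5 cover every topic at stipend 5 + 6 = 11.
Any cover uses at least 2 members; among all covering selections none totals below 11.

11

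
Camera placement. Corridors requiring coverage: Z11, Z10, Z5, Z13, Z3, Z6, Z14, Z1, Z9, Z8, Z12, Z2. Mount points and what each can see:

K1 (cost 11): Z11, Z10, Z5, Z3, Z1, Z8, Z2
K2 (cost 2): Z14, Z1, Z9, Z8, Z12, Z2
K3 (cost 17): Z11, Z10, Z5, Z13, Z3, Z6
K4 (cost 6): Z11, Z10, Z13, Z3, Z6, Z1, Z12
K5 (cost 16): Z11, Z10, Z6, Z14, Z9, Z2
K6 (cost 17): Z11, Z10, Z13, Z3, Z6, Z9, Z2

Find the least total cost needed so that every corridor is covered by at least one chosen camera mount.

K2, K3 cover every corridor at cost 2 + 17 = 19.
Any cover uses at least 2 camera mounts; among all covering selections none totals below 19.

19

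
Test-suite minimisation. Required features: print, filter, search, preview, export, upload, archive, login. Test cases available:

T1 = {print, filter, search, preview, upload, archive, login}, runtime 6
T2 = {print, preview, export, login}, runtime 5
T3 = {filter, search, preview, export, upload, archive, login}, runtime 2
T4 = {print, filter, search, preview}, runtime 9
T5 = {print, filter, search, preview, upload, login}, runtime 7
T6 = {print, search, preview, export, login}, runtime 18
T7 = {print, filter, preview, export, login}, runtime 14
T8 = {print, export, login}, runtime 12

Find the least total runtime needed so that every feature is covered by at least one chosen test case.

7

T2, T3 cover every feature at runtime 5 + 2 = 7.
Any cover uses at least 2 test cases; among all covering selections none totals below 7.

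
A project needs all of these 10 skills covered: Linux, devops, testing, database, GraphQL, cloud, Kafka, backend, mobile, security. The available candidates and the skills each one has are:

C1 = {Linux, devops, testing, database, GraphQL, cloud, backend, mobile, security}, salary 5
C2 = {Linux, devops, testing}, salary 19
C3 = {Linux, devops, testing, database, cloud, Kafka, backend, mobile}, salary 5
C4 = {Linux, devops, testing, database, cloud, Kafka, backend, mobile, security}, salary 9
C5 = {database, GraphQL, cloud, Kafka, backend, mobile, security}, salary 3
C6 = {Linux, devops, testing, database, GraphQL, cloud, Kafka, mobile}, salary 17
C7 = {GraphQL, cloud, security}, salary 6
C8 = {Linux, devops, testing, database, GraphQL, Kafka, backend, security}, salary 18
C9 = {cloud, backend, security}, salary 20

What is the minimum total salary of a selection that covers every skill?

C1, C5 cover every skill at salary 5 + 3 = 8.
Any cover uses at least 2 candidates; among all covering selections none totals below 8.

8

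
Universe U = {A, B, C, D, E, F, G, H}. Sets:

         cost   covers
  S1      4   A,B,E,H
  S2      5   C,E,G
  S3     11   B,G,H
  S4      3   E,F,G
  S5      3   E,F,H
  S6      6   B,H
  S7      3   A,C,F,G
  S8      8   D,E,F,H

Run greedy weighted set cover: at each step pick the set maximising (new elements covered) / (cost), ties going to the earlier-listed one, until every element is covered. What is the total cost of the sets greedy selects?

15

Pick 1: S7 adds 4 new (A, C, F, G) at cost 3 (ratio 4/3).
Pick 2: S1 adds 3 new (B, E, H) at cost 4 (ratio 3/4).
Pick 3: S8 adds 1 new (D) at cost 8 (ratio 1/8).
Greedy total cost: 3 + 4 + 8 = 15.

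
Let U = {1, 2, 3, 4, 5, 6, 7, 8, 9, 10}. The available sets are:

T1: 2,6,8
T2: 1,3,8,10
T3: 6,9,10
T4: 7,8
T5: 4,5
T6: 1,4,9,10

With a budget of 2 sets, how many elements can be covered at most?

7

Choosing T1, T6 covers {1, 2, 4, 6, 8, 9, 10} — 7 elements.
No choice of 2 sets does better; here 3, 5, 7 are left uncovered.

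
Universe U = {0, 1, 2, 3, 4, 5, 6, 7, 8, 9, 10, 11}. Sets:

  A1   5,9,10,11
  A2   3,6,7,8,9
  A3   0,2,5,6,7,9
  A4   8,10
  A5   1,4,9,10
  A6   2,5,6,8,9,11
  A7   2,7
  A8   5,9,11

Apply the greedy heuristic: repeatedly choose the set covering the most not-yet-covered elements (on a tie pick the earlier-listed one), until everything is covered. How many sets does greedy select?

Pick 1: A3 covers 6 new elements (0, 2, 5, 6, 7, 9).
Pick 2: A5 covers 3 new elements (1, 4, 10).
Pick 3: A2 covers 2 new elements (3, 8).
Pick 4: A1 covers 1 new elements (11).
Greedy uses 4 sets.

4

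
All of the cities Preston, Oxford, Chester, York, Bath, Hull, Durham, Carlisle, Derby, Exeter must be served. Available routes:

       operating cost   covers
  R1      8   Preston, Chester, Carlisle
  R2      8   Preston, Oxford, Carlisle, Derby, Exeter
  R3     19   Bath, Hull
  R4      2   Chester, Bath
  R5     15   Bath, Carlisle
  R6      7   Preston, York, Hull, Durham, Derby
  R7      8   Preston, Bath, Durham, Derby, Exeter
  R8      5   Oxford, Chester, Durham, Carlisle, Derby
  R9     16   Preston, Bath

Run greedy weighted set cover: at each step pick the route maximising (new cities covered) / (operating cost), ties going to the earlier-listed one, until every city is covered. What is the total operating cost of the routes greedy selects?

22

Pick 1: R4 adds 2 new (Chester, Bath) at operating cost 2 (ratio 2/2).
Pick 2: R8 adds 4 new (Oxford, Durham, Carlisle, Derby) at operating cost 5 (ratio 4/5).
Pick 3: R6 adds 3 new (Preston, York, Hull) at operating cost 7 (ratio 3/7).
Pick 4: R2 adds 1 new (Exeter) at operating cost 8 (ratio 1/8).
Greedy total operating cost: 2 + 5 + 7 + 8 = 22. (The true optimum is 17, so greedy overshoots here.)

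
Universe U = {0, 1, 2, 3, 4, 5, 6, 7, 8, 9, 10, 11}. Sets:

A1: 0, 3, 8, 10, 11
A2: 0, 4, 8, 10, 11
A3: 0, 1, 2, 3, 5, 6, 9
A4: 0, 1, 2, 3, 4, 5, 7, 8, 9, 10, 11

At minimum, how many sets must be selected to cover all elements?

A3, A4 together cover {0, 1, 2, 3, 4, 5, 6, 7, 8, 9, 10, 11} — every element.
No single set contains all 12 elements, so 2 is optimal.

2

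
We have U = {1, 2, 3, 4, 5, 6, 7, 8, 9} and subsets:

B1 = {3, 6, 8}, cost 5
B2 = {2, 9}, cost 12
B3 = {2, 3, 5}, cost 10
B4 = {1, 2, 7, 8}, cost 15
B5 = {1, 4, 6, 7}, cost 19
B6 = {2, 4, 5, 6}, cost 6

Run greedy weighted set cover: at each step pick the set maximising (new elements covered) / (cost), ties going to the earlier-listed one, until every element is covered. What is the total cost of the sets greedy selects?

Pick 1: B6 adds 4 new (2, 4, 5, 6) at cost 6 (ratio 4/6).
Pick 2: B1 adds 2 new (3, 8) at cost 5 (ratio 2/5).
Pick 3: B4 adds 2 new (1, 7) at cost 15 (ratio 2/15).
Pick 4: B2 adds 1 new (9) at cost 12 (ratio 1/12).
Greedy total cost: 6 + 5 + 15 + 12 = 38.

38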